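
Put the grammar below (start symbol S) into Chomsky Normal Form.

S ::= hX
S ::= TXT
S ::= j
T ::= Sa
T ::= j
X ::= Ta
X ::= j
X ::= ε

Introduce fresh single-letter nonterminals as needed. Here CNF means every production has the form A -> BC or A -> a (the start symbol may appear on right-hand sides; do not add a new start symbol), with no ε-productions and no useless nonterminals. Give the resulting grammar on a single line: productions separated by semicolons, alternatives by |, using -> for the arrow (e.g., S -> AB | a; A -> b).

Nullable: {X}; after ε-elimination: S -> h | j | TT | hX | TXT; T -> j | Sa; X -> j | Ta.
No unit productions to eliminate.
TERM: introduce B -> a, A -> h and substitute in every rule of length ≥2.
BIN: S -> TXT becomes S -> TC, C -> XT.

S -> h | j | AX | TC | TT; A -> h; B -> a; C -> XT; T -> j | SB; X -> j | TB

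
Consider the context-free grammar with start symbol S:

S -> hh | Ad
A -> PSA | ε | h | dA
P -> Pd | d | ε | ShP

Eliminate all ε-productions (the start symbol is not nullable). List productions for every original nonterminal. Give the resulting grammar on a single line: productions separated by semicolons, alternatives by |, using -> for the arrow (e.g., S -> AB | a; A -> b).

S -> d | Ad | hh; A -> S | d | h | PS | SA | dA | PSA; P -> d | Pd | Sh | ShP

Nullable set: {A, P}.
S -> Ad: A nullable, giving Ad | d.
Drop A -> ε.
A -> PSA: P, A nullable, giving PS | PSA | S | SA.
A -> dA: A nullable, giving d | dA.
Drop P -> ε.
P -> Pd: P nullable, giving Pd | d.
P -> ShP: P nullable, giving Sh | ShP.
Unchanged (no nullable symbols): S -> hh; A -> h; P -> d.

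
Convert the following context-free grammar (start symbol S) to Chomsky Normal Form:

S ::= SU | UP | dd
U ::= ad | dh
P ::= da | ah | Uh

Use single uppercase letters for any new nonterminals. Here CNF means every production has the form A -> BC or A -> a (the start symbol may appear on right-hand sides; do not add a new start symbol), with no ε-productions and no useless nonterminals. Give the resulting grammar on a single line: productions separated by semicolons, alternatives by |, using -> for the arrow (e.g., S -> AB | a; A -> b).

No ε-productions.
No unit productions to eliminate.
TERM: introduce B -> a, C -> d, A -> h and substitute in every rule of length ≥2.

S -> CC | SU | UP; A -> h; B -> a; C -> d; P -> BA | CB | UA; U -> BC | CA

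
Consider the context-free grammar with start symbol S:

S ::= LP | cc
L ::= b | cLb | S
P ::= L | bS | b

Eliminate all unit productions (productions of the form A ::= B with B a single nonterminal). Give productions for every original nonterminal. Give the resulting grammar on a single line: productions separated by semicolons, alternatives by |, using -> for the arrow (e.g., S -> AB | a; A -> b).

S -> LP | cc; L -> b | LP | cc | cLb; P -> b | LP | bS | cc | cLb

Unit productions: L->S, P->L.
Unit pairs (A ⇒* B via units): (L,S), (P,L), (P,S).
S: inherits non-unit rules of {S} → LP | cc.
L: inherits non-unit rules of {L, S} → LP | b | cLb | cc.
P: inherits non-unit rules of {L, P, S} → LP | b | bS | cLb | cc.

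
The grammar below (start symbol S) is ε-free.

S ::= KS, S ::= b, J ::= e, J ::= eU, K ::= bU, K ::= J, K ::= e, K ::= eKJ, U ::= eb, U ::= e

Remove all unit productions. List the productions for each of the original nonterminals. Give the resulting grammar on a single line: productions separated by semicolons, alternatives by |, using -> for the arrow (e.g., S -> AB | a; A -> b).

S -> b | KS; J -> e | eU; K -> e | bU | eU | eKJ; U -> e | eb

Unit productions: K->J.
Unit pairs (A ⇒* B via units): (K,J).
S: inherits non-unit rules of {S} → KS | b.
J: inherits non-unit rules of {J} → e | eU.
K: inherits non-unit rules of {J, K} → bU | e | eKJ | eU.
U: inherits non-unit rules of {U} → e | eb.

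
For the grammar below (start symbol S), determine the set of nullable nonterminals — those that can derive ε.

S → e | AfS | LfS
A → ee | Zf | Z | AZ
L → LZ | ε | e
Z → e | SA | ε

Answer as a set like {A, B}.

Directly nullable (have an ε-rule): {L, Z}.
A is nullable via A -> Z (every symbol on the right is already known nullable).
Not nullable: S — each has a terminal in every rule's right-hand side or depends on a non-nullable symbol.

{A, L, Z}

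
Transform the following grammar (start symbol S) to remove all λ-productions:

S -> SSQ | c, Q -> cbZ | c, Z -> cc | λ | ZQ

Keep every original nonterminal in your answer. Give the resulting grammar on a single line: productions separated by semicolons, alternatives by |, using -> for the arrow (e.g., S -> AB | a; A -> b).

Nullable set: {Z}.
Q -> cbZ: Z nullable, giving cb | cbZ.
Drop Z -> λ.
Z -> ZQ: Z nullable, giving Q | ZQ.
Unchanged (no nullable symbols): S -> SSQ; S -> c; Q -> c; Z -> cc.

S -> c | SSQ; Q -> c | cb | cbZ; Z -> Q | ZQ | cc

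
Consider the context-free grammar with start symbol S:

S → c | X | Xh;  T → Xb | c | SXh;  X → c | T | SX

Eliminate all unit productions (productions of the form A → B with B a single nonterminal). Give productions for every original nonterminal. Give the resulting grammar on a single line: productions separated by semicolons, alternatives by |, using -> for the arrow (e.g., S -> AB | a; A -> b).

Unit productions: S->X, X->T.
Unit pairs (A ⇒* B via units): (S,T), (S,X), (X,T).
S: inherits non-unit rules of {S, T, X} → SX | SXh | Xb | Xh | c.
T: inherits non-unit rules of {T} → SXh | Xb | c.
X: inherits non-unit rules of {T, X} → SX | SXh | Xb | c.

S -> c | SX | Xb | Xh | SXh; T -> c | Xb | SXh; X -> c | SX | Xb | SXh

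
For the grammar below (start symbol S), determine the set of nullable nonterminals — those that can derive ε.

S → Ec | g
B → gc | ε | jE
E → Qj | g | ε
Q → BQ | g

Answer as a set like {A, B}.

{B, E}

Directly nullable (have an ε-rule): {B, E}.
Not nullable: Q, S — each has a terminal in every rule's right-hand side or depends on a non-nullable symbol.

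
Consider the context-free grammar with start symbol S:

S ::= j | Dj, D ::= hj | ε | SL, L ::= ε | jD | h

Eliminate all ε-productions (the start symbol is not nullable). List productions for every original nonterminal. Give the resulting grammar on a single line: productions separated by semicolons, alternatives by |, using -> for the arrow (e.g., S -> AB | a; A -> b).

Nullable set: {D, L}.
S -> Dj: D nullable, giving Dj | j.
Drop D -> ε.
D -> SL: L nullable, giving S | SL.
Drop L -> ε.
L -> jD: D nullable, giving j | jD.
Unchanged (no nullable symbols): S -> j; D -> hj; L -> h.

S -> j | Dj; D -> S | SL | hj; L -> h | j | jD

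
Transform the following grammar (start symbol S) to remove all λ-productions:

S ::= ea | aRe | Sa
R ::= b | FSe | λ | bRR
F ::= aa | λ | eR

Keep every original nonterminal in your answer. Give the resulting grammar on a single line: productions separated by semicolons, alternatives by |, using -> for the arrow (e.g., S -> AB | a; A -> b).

Nullable set: {F, R}.
S -> aRe: R nullable, giving aRe | ae.
Drop F -> λ.
F -> eR: R nullable, giving e | eR.
Drop R -> λ.
R -> FSe: F nullable, giving FSe | Se.
R -> bRR: R, R nullable, giving b | bR | bRR.
Unchanged (no nullable symbols): S -> Sa; S -> ea; F -> aa; R -> b.

S -> Sa | ae | ea | aRe; F -> e | aa | eR; R -> b | Se | bR | FSe | bRR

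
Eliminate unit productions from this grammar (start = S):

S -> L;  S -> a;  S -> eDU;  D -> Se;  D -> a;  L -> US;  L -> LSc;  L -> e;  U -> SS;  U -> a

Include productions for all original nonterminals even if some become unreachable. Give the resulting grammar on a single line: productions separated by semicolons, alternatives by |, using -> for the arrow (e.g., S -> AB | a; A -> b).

Unit productions: S->L.
Unit pairs (A ⇒* B via units): (S,L).
S: inherits non-unit rules of {L, S} → LSc | US | a | e | eDU.
D: inherits non-unit rules of {D} → Se | a.
L: inherits non-unit rules of {L} → LSc | US | e.
U: inherits non-unit rules of {U} → SS | a.

S -> a | e | US | LSc | eDU; D -> a | Se; L -> e | US | LSc; U -> a | SS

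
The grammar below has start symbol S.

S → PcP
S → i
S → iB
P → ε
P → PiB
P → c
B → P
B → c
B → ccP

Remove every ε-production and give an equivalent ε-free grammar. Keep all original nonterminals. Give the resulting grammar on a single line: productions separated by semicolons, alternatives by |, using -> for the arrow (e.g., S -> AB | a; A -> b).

Nullable set: {B, P}.
S -> PcP: P, P nullable, giving Pc | PcP | c | cP.
S -> iB: B nullable, giving i | iB.
B -> P: P nullable, giving P.
B -> ccP: P nullable, giving cc | ccP.
Drop P -> ε.
P -> PiB: P, B nullable, giving Pi | PiB | i | iB.
Unchanged (no nullable symbols): S -> i; B -> c; P -> c.

S -> c | i | Pc | cP | iB | PcP; B -> P | c | cc | ccP; P -> c | i | Pi | iB | PiB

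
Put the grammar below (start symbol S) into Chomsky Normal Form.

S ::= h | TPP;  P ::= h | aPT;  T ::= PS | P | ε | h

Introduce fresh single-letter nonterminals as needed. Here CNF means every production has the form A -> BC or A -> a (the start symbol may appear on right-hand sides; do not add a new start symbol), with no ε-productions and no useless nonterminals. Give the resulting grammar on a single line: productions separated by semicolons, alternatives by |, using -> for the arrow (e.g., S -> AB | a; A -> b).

S -> h | PP | TC; A -> a; B -> PT; C -> PP; D -> PT; P -> h | AB | AP; T -> h | AD | AP | PS

Nullable: {T}; after ε-elimination: S -> h | PP | TPP; P -> h | aP | aPT; T -> P | h | PS.
After unit-elimination: S -> h | PP | TPP; P -> h | aP | aPT; T -> h | PS | aP | aPT.
TERM: introduce A -> a and substitute in every rule of length ≥2.
BIN: P -> APT becomes P -> AB, B -> PT; S -> TPP becomes S -> TC, C -> PP; T -> APT becomes T -> AD, D -> PT.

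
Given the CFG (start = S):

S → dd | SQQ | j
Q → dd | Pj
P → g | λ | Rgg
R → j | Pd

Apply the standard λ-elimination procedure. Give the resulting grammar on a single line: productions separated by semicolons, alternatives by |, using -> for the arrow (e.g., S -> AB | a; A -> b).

Nullable set: {P}.
Drop P -> λ.
Q -> Pj: P nullable, giving Pj | j.
R -> Pd: P nullable, giving Pd | d.
Unchanged (no nullable symbols): S -> SQQ; S -> dd; S -> j; P -> Rgg; P -> g; Q -> dd; R -> j.

S -> j | dd | SQQ; P -> g | Rgg; Q -> j | Pj | dd; R -> d | j | Pd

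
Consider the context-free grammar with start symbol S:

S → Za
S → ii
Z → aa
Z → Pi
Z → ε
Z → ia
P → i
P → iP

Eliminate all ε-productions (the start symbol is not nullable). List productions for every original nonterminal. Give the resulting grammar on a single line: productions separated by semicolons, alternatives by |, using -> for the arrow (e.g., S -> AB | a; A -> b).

Nullable set: {Z}.
S -> Za: Z nullable, giving Za | a.
Drop Z -> ε.
Unchanged (no nullable symbols): S -> ii; P -> i; P -> iP; Z -> Pi; Z -> aa; Z -> ia.

S -> a | Za | ii; P -> i | iP; Z -> Pi | aa | ia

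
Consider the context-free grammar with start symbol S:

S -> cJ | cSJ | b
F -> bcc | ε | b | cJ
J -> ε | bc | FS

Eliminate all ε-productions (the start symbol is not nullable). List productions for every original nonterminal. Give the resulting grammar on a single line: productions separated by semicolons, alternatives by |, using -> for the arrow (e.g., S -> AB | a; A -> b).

S -> b | c | cJ | cS | cSJ; F -> b | c | cJ | bcc; J -> S | FS | bc

Nullable set: {F, J}.
S -> cJ: J nullable, giving c | cJ.
S -> cSJ: J nullable, giving cS | cSJ.
Drop F -> ε.
F -> cJ: J nullable, giving c | cJ.
Drop J -> ε.
J -> FS: F nullable, giving FS | S.
Unchanged (no nullable symbols): S -> b; F -> b; F -> bcc; J -> bc.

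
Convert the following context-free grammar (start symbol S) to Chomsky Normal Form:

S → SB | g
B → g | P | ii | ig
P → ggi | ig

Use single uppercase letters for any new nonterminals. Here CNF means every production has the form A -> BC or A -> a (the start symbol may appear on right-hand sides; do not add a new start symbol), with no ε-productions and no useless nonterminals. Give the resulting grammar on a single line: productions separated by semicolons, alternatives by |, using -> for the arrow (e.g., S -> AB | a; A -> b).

No ε-productions.
After unit-elimination: S -> g | SB; B -> g | ig | ii | ggi; P -> ig | ggi.
TERM: introduce A -> g, C -> i and substitute in every rule of length ≥2.
BIN: B -> AAC becomes B -> AD, D -> AC; P -> AAC becomes P -> AE, E -> AC.
Drop unreachable/unproductive: P.

S -> g | SB; A -> g; B -> g | AD | CA | CC; C -> i; D -> AC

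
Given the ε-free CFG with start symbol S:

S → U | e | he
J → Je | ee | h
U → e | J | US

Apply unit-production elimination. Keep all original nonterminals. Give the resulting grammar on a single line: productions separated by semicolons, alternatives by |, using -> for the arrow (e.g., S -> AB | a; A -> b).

Unit productions: S->U, U->J.
Unit pairs (A ⇒* B via units): (S,J), (S,U), (U,J).
S: inherits non-unit rules of {J, S, U} → Je | US | e | ee | h | he.
J: inherits non-unit rules of {J} → Je | ee | h.
U: inherits non-unit rules of {J, U} → Je | US | e | ee | h.

S -> e | h | Je | US | ee | he; J -> h | Je | ee; U -> e | h | Je | US | ee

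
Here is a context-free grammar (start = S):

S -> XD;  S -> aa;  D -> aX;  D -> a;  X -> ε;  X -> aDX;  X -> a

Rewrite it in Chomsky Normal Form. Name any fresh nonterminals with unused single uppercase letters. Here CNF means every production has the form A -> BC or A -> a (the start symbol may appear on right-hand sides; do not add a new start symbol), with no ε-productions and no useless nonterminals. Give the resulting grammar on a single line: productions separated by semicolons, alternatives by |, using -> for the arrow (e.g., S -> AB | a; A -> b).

Nullable: {X}; after ε-elimination: S -> D | XD | aa; D -> a | aX; X -> a | aD | aDX.
After unit-elimination: S -> a | XD | aX | aa; D -> a | aX; X -> a | aD | aDX.
TERM: introduce A -> a and substitute in every rule of length ≥2.
BIN: X -> ADX becomes X -> AB, B -> DX.

S -> a | AA | AX | XD; A -> a; B -> DX; D -> a | AX; X -> a | AB | AD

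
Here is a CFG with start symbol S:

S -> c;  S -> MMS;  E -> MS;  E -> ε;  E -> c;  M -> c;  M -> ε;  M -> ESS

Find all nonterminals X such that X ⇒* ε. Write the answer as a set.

{E, M}

Directly nullable (have an ε-rule): {E, M}.
Not nullable: S — each has a terminal in every rule's right-hand side or depends on a non-nullable symbol.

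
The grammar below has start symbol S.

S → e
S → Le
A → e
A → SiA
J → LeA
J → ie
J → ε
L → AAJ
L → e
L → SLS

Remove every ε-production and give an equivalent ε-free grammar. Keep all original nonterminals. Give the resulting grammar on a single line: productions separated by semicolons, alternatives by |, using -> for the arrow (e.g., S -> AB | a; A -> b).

Nullable set: {J}.
Drop J -> ε.
L -> AAJ: J nullable, giving AA | AAJ.
Unchanged (no nullable symbols): S -> Le; S -> e; A -> SiA; A -> e; J -> LeA; J -> ie; L -> SLS; L -> e.

S -> e | Le; A -> e | SiA; J -> ie | LeA; L -> e | AA | AAJ | SLS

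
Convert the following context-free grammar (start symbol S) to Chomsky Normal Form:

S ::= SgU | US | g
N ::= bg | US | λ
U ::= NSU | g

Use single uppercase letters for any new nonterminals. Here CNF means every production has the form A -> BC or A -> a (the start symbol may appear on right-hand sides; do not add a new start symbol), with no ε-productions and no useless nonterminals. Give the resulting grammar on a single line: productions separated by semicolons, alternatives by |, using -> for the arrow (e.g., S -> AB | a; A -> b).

Nullable: {N}; after ε-elimination: S -> g | US | SgU; N -> US | bg; U -> g | SU | NSU.
No unit productions to eliminate.
TERM: introduce A -> b, B -> g and substitute in every rule of length ≥2.
BIN: S -> SBU becomes S -> SC, C -> BU; U -> NSU becomes U -> ND, D -> SU.

S -> g | SC | US; A -> b; B -> g; C -> BU; D -> SU; N -> AB | US; U -> g | ND | SU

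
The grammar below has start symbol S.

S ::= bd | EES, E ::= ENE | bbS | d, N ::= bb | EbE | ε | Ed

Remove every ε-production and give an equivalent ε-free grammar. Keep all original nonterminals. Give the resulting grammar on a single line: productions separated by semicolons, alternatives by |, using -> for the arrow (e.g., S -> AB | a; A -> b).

Nullable set: {N}.
E -> ENE: N nullable, giving EE | ENE.
Drop N -> ε.
Unchanged (no nullable symbols): S -> EES; S -> bd; E -> bbS; E -> d; N -> EbE; N -> Ed; N -> bb.

S -> bd | EES; E -> d | EE | ENE | bbS; N -> Ed | bb | EbE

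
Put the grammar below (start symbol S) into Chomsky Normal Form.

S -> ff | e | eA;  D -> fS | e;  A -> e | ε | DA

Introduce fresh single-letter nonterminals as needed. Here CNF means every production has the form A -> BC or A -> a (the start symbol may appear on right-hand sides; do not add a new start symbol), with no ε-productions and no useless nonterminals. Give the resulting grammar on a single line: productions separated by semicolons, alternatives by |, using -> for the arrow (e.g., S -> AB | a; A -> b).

S -> e | BB | CA; A -> e | BS | DA; B -> f; C -> e; D -> e | BS

Nullable: {A}; after ε-elimination: S -> e | eA | ff; A -> D | e | DA; D -> e | fS.
After unit-elimination: S -> e | eA | ff; A -> e | DA | fS; D -> e | fS.
TERM: introduce C -> e, B -> f and substitute in every rule of length ≥2.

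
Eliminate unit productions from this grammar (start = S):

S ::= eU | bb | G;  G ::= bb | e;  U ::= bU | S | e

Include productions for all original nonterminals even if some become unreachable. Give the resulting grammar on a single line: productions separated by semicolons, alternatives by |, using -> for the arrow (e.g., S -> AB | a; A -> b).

Unit productions: S->G, U->S.
Unit pairs (A ⇒* B via units): (S,G), (U,G), (U,S).
S: inherits non-unit rules of {G, S} → bb | e | eU.
G: inherits non-unit rules of {G} → bb | e.
U: inherits non-unit rules of {G, S, U} → bU | bb | e | eU.

S -> e | bb | eU; G -> e | bb; U -> e | bU | bb | eU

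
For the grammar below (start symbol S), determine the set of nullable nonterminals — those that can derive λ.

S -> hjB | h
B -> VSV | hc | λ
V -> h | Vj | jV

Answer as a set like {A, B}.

{B}

Directly nullable (have an ε-rule): {B}.
Not nullable: S, V — each has a terminal in every rule's right-hand side or depends on a non-nullable symbol.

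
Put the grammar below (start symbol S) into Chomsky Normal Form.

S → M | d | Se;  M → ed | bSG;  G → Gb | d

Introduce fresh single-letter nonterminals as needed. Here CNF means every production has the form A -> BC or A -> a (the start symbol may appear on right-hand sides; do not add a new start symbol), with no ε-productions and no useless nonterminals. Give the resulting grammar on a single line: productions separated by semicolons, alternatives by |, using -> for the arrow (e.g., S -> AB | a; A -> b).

No ε-productions.
After unit-elimination: S -> d | Se | ed | bSG; G -> d | Gb; M -> ed | bSG.
TERM: introduce A -> b, C -> d, B -> e and substitute in every rule of length ≥2.
BIN: M -> ASG becomes M -> AD, D -> SG; S -> ASG becomes S -> AE, E -> SG.
Drop unreachable/unproductive: M.

S -> d | AE | BC | SB; A -> b; B -> e; C -> d; E -> SG; G -> d | GA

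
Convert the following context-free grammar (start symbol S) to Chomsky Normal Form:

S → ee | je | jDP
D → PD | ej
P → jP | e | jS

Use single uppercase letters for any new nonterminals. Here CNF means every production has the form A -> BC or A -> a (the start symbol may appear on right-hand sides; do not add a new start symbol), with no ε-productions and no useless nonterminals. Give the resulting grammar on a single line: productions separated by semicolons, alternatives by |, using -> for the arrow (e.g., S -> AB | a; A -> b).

No ε-productions.
No unit productions to eliminate.
TERM: introduce A -> e, B -> j and substitute in every rule of length ≥2.
BIN: S -> BDP becomes S -> BC, C -> DP.

S -> AA | BA | BC; A -> e; B -> j; C -> DP; D -> AB | PD; P -> e | BP | BS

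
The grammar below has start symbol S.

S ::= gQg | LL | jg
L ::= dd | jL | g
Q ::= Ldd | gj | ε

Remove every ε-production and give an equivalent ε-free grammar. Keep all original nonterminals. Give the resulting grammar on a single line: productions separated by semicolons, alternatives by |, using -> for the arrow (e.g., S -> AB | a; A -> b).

S -> LL | gg | jg | gQg; L -> g | dd | jL; Q -> gj | Ldd

Nullable set: {Q}.
S -> gQg: Q nullable, giving gQg | gg.
Drop Q -> ε.
Unchanged (no nullable symbols): S -> LL; S -> jg; L -> dd; L -> g; L -> jL; Q -> Ldd; Q -> gj.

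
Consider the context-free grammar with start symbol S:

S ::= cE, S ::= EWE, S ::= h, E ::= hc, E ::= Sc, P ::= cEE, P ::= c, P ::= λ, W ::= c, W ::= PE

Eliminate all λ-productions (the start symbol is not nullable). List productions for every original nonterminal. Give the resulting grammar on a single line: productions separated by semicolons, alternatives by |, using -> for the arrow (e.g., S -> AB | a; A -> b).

S -> h | cE | EWE; E -> Sc | hc; P -> c | cEE; W -> E | c | PE

Nullable set: {P}.
Drop P -> λ.
W -> PE: P nullable, giving E | PE.
Unchanged (no nullable symbols): S -> EWE; S -> cE; S -> h; E -> Sc; E -> hc; P -> c; P -> cEE; W -> c.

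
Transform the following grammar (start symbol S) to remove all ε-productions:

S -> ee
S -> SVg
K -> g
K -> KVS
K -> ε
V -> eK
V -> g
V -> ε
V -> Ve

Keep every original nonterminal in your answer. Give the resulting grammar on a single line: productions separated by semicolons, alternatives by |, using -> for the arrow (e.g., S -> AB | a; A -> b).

S -> Sg | ee | SVg; K -> S | g | KS | VS | KVS; V -> e | g | Ve | eK

Nullable set: {K, V}.
S -> SVg: V nullable, giving SVg | Sg.
Drop K -> ε.
K -> KVS: K, V nullable, giving KS | KVS | S | VS.
Drop V -> ε.
V -> Ve: V nullable, giving Ve | e.
V -> eK: K nullable, giving e | eK.
Unchanged (no nullable symbols): S -> ee; K -> g; V -> g.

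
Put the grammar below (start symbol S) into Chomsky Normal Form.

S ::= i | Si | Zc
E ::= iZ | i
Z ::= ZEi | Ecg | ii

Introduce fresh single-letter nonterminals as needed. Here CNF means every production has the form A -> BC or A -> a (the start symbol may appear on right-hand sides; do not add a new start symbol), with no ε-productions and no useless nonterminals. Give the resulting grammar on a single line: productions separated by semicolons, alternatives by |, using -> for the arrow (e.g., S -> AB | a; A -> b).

S -> i | SA | ZB; A -> i; B -> c; C -> g; D -> BC; E -> i | AZ; F -> EA; Z -> AA | ED | ZF

No ε-productions.
No unit productions to eliminate.
TERM: introduce B -> c, C -> g, A -> i and substitute in every rule of length ≥2.
BIN: Z -> EBC becomes Z -> ED, D -> BC; Z -> ZEA becomes Z -> ZF, F -> EA.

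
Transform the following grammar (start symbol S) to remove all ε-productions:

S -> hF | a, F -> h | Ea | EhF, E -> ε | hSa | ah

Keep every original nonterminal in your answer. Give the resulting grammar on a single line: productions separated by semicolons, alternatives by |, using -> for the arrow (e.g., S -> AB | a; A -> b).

Nullable set: {E}.
Drop E -> ε.
F -> Ea: E nullable, giving Ea | a.
F -> EhF: E nullable, giving EhF | hF.
Unchanged (no nullable symbols): S -> a; S -> hF; E -> ah; E -> hSa; F -> h.

S -> a | hF; E -> ah | hSa; F -> a | h | Ea | hF | EhF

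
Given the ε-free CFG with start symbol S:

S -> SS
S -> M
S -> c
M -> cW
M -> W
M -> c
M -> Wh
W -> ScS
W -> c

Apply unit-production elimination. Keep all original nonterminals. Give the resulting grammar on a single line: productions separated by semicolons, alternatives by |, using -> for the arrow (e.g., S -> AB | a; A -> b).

S -> c | SS | Wh | cW | ScS; M -> c | Wh | cW | ScS; W -> c | ScS

Unit productions: M->W, S->M.
Unit pairs (A ⇒* B via units): (M,W), (S,M), (S,W).
S: inherits non-unit rules of {M, S, W} → SS | ScS | Wh | c | cW.
M: inherits non-unit rules of {M, W} → ScS | Wh | c | cW.
W: inherits non-unit rules of {W} → ScS | c.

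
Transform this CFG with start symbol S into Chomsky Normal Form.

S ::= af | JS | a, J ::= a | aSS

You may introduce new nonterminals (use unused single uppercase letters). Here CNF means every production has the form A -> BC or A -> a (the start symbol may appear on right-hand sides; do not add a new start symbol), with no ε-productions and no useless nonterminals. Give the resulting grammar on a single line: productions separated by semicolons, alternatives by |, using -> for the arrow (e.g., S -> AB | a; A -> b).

No ε-productions.
No unit productions to eliminate.
TERM: introduce A -> a, B -> f and substitute in every rule of length ≥2.
BIN: J -> ASS becomes J -> AC, C -> SS.

S -> a | AB | JS; A -> a; B -> f; C -> SS; J -> a | AC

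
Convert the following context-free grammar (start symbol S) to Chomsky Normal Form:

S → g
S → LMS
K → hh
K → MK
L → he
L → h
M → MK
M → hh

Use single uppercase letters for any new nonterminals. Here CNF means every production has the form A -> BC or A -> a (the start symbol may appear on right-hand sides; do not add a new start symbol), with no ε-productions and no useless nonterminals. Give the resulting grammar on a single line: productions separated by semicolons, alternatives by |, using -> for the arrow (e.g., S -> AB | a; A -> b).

S -> g | LC; A -> h; B -> e; C -> MS; K -> AA | MK; L -> h | AB; M -> AA | MK

No ε-productions.
No unit productions to eliminate.
TERM: introduce B -> e, A -> h and substitute in every rule of length ≥2.
BIN: S -> LMS becomes S -> LC, C -> MS.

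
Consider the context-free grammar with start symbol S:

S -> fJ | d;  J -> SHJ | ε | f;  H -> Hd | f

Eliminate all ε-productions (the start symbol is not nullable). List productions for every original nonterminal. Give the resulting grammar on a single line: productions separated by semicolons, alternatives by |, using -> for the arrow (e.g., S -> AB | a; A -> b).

Nullable set: {J}.
S -> fJ: J nullable, giving f | fJ.
Drop J -> ε.
J -> SHJ: J nullable, giving SH | SHJ.
Unchanged (no nullable symbols): S -> d; H -> Hd; H -> f; J -> f.

S -> d | f | fJ; H -> f | Hd; J -> f | SH | SHJ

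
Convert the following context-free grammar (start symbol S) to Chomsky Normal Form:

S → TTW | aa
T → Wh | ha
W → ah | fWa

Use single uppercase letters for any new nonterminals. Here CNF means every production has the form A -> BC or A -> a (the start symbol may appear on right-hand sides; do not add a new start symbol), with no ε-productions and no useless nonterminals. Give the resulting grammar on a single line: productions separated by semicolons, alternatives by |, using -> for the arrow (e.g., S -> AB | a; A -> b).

No ε-productions.
No unit productions to eliminate.
TERM: introduce A -> a, C -> f, B -> h and substitute in every rule of length ≥2.
BIN: S -> TTW becomes S -> TD, D -> TW; W -> CWA becomes W -> CE, E -> WA.

S -> AA | TD; A -> a; B -> h; C -> f; D -> TW; E -> WA; T -> BA | WB; W -> AB | CE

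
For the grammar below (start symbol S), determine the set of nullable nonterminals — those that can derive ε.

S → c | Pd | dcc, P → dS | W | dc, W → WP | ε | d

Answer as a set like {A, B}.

Directly nullable (have an ε-rule): {W}.
P is nullable via P -> W (every symbol on the right is already known nullable).
Not nullable: S — each has a terminal in every rule's right-hand side or depends on a non-nullable symbol.

{P, W}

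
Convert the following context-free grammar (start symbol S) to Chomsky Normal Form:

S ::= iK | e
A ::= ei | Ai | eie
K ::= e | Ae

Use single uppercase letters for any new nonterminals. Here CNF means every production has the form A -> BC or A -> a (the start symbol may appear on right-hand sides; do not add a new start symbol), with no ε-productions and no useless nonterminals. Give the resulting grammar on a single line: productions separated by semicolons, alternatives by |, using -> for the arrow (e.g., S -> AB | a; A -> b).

No ε-productions.
No unit productions to eliminate.
TERM: introduce C -> e, B -> i and substitute in every rule of length ≥2.
BIN: A -> CBC becomes A -> CD, D -> BC.

S -> e | BK; A -> AB | CB | CD; B -> i; C -> e; D -> BC; K -> e | AC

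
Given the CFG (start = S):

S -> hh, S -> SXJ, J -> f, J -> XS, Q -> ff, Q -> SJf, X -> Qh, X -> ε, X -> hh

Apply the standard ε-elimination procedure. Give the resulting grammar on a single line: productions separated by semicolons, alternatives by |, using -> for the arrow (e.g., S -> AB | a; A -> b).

S -> SJ | hh | SXJ; J -> S | f | XS; Q -> ff | SJf; X -> Qh | hh

Nullable set: {X}.
S -> SXJ: X nullable, giving SJ | SXJ.
J -> XS: X nullable, giving S | XS.
Drop X -> ε.
Unchanged (no nullable symbols): S -> hh; J -> f; Q -> SJf; Q -> ff; X -> Qh; X -> hh.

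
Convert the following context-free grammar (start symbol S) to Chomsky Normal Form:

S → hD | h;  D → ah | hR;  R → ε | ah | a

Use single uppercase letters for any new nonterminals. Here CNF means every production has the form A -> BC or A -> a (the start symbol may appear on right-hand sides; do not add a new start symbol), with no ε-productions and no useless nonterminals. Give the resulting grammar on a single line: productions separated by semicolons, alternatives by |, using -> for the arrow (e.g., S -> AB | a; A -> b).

Nullable: {R}; after ε-elimination: S -> h | hD; D -> h | ah | hR; R -> a | ah.
No unit productions to eliminate.
TERM: introduce A -> a, B -> h and substitute in every rule of length ≥2.

S -> h | BD; A -> a; B -> h; D -> h | AB | BR; R -> a | AB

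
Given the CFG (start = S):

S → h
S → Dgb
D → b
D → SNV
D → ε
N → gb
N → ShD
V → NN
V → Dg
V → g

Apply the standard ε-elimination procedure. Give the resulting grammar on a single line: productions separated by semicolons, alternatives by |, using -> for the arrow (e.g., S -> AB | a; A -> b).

Nullable set: {D}.
S -> Dgb: D nullable, giving Dgb | gb.
Drop D -> ε.
N -> ShD: D nullable, giving Sh | ShD.
V -> Dg: D nullable, giving Dg | g.
Unchanged (no nullable symbols): S -> h; D -> SNV; D -> b; N -> gb; V -> NN; V -> g.

S -> h | gb | Dgb; D -> b | SNV; N -> Sh | gb | ShD; V -> g | Dg | NN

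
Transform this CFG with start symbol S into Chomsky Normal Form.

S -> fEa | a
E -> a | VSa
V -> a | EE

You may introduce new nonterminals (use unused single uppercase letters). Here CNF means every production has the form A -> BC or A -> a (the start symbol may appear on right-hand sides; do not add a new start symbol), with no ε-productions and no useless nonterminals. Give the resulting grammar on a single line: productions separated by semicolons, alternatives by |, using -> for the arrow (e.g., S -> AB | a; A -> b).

No ε-productions.
No unit productions to eliminate.
TERM: introduce A -> a, B -> f and substitute in every rule of length ≥2.
BIN: E -> VSA becomes E -> VC, C -> SA; S -> BEA becomes S -> BD, D -> EA.

S -> a | BD; A -> a; B -> f; C -> SA; D -> EA; E -> a | VC; V -> a | EE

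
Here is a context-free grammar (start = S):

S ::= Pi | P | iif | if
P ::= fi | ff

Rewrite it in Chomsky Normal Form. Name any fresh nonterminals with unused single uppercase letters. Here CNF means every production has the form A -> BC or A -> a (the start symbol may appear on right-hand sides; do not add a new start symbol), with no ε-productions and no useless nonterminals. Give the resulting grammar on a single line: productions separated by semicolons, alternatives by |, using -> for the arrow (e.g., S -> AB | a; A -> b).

S -> AA | AB | BA | BC | PB; A -> f; B -> i; C -> BA; P -> AA | AB

No ε-productions.
After unit-elimination: S -> Pi | ff | fi | if | iif; P -> ff | fi.
TERM: introduce A -> f, B -> i and substitute in every rule of length ≥2.
BIN: S -> BBA becomes S -> BC, C -> BA.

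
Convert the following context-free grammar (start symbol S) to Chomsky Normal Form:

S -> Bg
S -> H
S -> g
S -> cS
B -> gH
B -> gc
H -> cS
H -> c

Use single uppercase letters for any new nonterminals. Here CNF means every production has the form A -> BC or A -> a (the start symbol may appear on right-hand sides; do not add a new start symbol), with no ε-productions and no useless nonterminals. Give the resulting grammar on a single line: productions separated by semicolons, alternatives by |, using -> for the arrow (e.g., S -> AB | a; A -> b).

No ε-productions.
After unit-elimination: S -> c | g | Bg | cS; B -> gH | gc; H -> c | cS.
TERM: introduce C -> c, A -> g and substitute in every rule of length ≥2.

S -> c | g | BA | CS; A -> g; B -> AC | AH; C -> c; H -> c | CS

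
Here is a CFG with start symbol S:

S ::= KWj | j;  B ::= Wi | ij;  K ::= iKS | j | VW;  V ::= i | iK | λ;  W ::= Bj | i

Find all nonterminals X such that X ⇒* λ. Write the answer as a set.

Directly nullable (have an ε-rule): {V}.
Not nullable: B, K, S, W — each has a terminal in every rule's right-hand side or depends on a non-nullable symbol.

{V}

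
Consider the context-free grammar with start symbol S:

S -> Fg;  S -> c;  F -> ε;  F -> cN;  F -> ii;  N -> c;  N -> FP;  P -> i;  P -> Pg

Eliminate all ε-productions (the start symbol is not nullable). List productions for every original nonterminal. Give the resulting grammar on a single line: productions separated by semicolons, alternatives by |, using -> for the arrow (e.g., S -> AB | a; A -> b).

Nullable set: {F}.
S -> Fg: F nullable, giving Fg | g.
Drop F -> ε.
N -> FP: F nullable, giving FP | P.
Unchanged (no nullable symbols): S -> c; F -> cN; F -> ii; N -> c; P -> Pg; P -> i.

S -> c | g | Fg; F -> cN | ii; N -> P | c | FP; P -> i | Pg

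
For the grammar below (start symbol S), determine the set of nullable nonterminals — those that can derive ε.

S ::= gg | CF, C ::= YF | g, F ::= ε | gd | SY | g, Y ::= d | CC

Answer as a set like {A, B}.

{F}

Directly nullable (have an ε-rule): {F}.
Not nullable: C, S, Y — each has a terminal in every rule's right-hand side or depends on a non-nullable symbol.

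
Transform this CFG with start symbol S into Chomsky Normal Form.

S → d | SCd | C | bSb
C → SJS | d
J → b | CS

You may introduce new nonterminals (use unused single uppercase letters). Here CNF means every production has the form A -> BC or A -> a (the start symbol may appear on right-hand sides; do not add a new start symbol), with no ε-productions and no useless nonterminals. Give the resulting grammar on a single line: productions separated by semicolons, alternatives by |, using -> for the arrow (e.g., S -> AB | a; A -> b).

S -> d | BE | SF | SG; A -> d; B -> b; C -> d | SD; D -> JS; E -> SB; F -> CA; G -> JS; J -> b | CS

No ε-productions.
After unit-elimination: S -> d | SCd | SJS | bSb; C -> d | SJS; J -> b | CS.
TERM: introduce B -> b, A -> d and substitute in every rule of length ≥2.
BIN: C -> SJS becomes C -> SD, D -> JS; S -> BSB becomes S -> BE, E -> SB; S -> SCA becomes S -> SF, F -> CA; S -> SJS becomes S -> SG, G -> JS.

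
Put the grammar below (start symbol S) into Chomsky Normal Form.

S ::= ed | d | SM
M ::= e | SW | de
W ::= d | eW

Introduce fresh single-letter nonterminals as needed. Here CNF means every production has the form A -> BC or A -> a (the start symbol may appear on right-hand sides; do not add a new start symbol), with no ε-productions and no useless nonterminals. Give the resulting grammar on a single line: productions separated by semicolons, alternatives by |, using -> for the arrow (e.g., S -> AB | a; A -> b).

No ε-productions.
No unit productions to eliminate.
TERM: introduce A -> d, B -> e and substitute in every rule of length ≥2.

S -> d | BA | SM; A -> d; B -> e; M -> e | AB | SW; W -> d | BW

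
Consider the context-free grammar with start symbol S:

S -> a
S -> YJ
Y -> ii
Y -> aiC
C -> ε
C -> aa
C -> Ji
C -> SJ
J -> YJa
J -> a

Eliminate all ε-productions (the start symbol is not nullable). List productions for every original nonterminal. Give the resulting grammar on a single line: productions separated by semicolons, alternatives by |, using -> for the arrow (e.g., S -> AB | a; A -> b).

Nullable set: {C}.
Drop C -> ε.
Y -> aiC: C nullable, giving ai | aiC.
Unchanged (no nullable symbols): S -> YJ; S -> a; C -> Ji; C -> SJ; C -> aa; J -> YJa; J -> a; Y -> ii.

S -> a | YJ; C -> Ji | SJ | aa; J -> a | YJa; Y -> ai | ii | aiC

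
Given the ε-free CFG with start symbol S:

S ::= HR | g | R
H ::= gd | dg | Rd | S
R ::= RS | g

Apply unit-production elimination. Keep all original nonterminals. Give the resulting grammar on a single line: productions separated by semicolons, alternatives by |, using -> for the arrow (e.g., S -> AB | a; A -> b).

Unit productions: H->S, S->R.
Unit pairs (A ⇒* B via units): (H,R), (H,S), (S,R).
S: inherits non-unit rules of {R, S} → HR | RS | g.
H: inherits non-unit rules of {H, R, S} → HR | RS | Rd | dg | g | gd.
R: inherits non-unit rules of {R} → RS | g.

S -> g | HR | RS; H -> g | HR | RS | Rd | dg | gd; R -> g | RS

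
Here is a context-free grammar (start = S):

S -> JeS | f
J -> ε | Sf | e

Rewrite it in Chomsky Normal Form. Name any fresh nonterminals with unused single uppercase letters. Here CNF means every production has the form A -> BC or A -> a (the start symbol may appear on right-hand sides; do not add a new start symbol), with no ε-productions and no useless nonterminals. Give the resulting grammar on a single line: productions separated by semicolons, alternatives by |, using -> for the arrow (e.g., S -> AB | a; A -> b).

S -> f | BS | JC; A -> f; B -> e; C -> BS; J -> e | SA

Nullable: {J}; after ε-elimination: S -> f | eS | JeS; J -> e | Sf.
No unit productions to eliminate.
TERM: introduce B -> e, A -> f and substitute in every rule of length ≥2.
BIN: S -> JBS becomes S -> JC, C -> BS.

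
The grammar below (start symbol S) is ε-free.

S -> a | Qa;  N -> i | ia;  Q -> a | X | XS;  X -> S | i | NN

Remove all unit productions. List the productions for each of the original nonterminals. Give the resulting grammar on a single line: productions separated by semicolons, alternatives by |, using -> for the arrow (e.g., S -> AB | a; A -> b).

S -> a | Qa; N -> i | ia; Q -> a | i | NN | Qa | XS; X -> a | i | NN | Qa

Unit productions: Q->X, X->S.
Unit pairs (A ⇒* B via units): (Q,S), (Q,X), (X,S).
S: inherits non-unit rules of {S} → Qa | a.
N: inherits non-unit rules of {N} → i | ia.
Q: inherits non-unit rules of {Q, S, X} → NN | Qa | XS | a | i.
X: inherits non-unit rules of {S, X} → NN | Qa | a | i.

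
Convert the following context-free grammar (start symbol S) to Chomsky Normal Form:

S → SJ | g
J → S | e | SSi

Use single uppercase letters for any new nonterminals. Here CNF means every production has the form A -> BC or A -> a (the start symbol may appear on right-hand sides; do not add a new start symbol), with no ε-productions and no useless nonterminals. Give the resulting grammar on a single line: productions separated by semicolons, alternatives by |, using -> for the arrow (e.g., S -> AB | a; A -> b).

No ε-productions.
After unit-elimination: S -> g | SJ; J -> e | g | SJ | SSi.
TERM: introduce A -> i and substitute in every rule of length ≥2.
BIN: J -> SSA becomes J -> SB, B -> SA.

S -> g | SJ; A -> i; B -> SA; J -> e | g | SB | SJ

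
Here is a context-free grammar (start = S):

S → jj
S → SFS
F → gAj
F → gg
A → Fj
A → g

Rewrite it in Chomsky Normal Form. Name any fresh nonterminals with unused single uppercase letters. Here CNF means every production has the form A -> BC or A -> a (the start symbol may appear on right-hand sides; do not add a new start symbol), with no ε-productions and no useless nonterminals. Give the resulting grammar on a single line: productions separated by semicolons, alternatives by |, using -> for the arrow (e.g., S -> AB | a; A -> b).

S -> BB | SE; A -> g | FB; B -> j; C -> g; D -> AB; E -> FS; F -> CC | CD

No ε-productions.
No unit productions to eliminate.
TERM: introduce C -> g, B -> j and substitute in every rule of length ≥2.
BIN: F -> CAB becomes F -> CD, D -> AB; S -> SFS becomes S -> SE, E -> FS.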